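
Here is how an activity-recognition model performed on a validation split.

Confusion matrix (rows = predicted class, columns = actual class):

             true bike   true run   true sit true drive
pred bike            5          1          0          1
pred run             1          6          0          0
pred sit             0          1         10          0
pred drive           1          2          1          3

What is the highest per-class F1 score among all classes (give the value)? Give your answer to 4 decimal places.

Per-class F1 score (2·TP/(2·TP+FP+FN)):
  bike: TP=5, FP=1+0+1=2, FN=1+0+1=2 → 10/14 = 0.71429
  run: TP=6, FP=1+0+0=1, FN=1+1+2=4 → 12/17 = 0.70588
  sit: TP=10, FP=0+1+0=1, FN=0+0+1=1 → 20/22 = 0.90909
  drive: TP=3, FP=1+2+1=4, FN=1+0+0=1 → 6/11 = 0.54545
Highest is class 'sit' with F1 score = 0.9091.

0.9091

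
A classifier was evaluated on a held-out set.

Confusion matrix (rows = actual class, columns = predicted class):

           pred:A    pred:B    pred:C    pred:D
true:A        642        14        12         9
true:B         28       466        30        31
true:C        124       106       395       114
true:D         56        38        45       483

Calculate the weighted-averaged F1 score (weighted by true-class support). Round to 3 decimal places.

Per-class F1 score (2·TP/(2·TP+FP+FN)):
  A: TP=642, FP=28+124+56=208, FN=14+12+9=35 → 1284/1527 = 0.8409
  B: TP=466, FP=14+106+38=158, FN=28+30+31=89 → 932/1179 = 0.7905
  C: TP=395, FP=12+30+45=87, FN=124+106+114=344 → 790/1221 = 0.6470
  D: TP=483, FP=9+31+114=154, FN=56+38+45=139 → 966/1259 = 0.7673
Weighted-F1 score = Σ (supportᵢ/N)·F1 scoreᵢ with N=2593: (677/2593)·0.8409 + (555/2593)·0.7905 + (739/2593)·0.6470 + (622/2593)·0.7673 = 0.757

0.757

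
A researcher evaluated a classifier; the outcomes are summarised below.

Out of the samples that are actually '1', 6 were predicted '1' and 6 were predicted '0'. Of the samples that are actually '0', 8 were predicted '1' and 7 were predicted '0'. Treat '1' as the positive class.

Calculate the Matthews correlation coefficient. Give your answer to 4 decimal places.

-0.0331

MCC = (TP·TN − FP·FN) / √((TP+FP)(TP+FN)(TN+FP)(TN+FN))
Numerator = 6·7 − 8·6 = -6
Denominator = √(14·12·15·13) = √32760 = 180.9972
MCC = -6 / 180.9972 = -0.0331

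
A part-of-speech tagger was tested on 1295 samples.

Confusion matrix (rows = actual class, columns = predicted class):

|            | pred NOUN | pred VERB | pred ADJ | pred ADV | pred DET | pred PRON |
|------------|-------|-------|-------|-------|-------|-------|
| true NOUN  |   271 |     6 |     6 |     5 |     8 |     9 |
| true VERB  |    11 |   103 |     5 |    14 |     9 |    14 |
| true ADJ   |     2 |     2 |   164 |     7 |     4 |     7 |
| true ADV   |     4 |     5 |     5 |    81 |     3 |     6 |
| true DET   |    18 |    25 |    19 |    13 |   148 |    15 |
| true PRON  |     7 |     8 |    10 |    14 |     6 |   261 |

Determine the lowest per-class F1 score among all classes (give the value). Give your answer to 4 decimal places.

Per-class F1 score (2·TP/(2·TP+FP+FN)):
  NOUN: TP=271, FP=11+2+4+18+7=42, FN=6+6+5+8+9=34 → 542/618 = 0.87702
  VERB: TP=103, FP=6+2+5+25+8=46, FN=11+5+14+9+14=53 → 206/305 = 0.67541
  ADJ: TP=164, FP=6+5+5+19+10=45, FN=2+2+7+4+7=22 → 328/395 = 0.83038
  ADV: TP=81, FP=5+14+7+13+14=53, FN=4+5+5+3+6=23 → 162/238 = 0.68067
  DET: TP=148, FP=8+9+4+3+6=30, FN=18+25+19+13+15=90 → 296/416 = 0.71154
  PRON: TP=261, FP=9+14+7+6+15=51, FN=7+8+10+14+6=45 → 522/618 = 0.84466
Lowest is class 'VERB' with F1 score = 0.6754.

0.6754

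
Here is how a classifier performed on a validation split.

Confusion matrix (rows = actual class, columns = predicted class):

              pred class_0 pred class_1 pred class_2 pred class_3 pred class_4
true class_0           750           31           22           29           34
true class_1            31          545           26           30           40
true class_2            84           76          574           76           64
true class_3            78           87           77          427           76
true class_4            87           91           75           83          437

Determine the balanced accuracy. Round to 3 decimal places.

Balanced accuracy = mean of per-class recall.
  class_0: recall = 750/866 = 0.8661
  class_1: recall = 545/672 = 0.8110
  class_2: recall = 574/874 = 0.6568
  class_3: recall = 427/745 = 0.5732
  class_4: recall = 437/773 = 0.5653
Mean = (0.8661 + 0.8110 + 0.6568 + 0.5732 + 0.5653) / 5 = 0.694

0.694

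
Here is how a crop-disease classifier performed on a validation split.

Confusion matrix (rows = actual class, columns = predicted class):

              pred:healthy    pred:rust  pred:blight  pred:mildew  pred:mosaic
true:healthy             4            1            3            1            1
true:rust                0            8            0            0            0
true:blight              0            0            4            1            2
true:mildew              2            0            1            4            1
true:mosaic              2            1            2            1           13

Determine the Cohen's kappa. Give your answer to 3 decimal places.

Observed agreement pₒ = trace/N = 33/52 = 0.6346
Expected agreement pₑ = Σ (rowᵢ·colᵢ)/N² = (10·8 + 8·10 + 7·10 + 8·7 + 19·17)/52² = 0.2252
κ = (pₒ − pₑ)/(1 − pₑ) = (0.6346 − 0.2252)/(1 − 0.2252) = 0.528

0.528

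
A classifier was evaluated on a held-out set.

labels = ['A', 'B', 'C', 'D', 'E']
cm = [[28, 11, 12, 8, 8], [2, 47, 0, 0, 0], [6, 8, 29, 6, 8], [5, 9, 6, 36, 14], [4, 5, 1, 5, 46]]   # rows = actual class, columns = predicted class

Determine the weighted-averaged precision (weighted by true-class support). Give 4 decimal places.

0.6173

Per-class precision (TP/(TP+FP)):
  A: TP=28, FP=2+6+5+4=17 → 28/45 = 0.62222
  B: TP=47, FP=11+8+9+5=33 → 47/80 = 0.58750
  C: TP=29, FP=12+0+6+1=19 → 29/48 = 0.60417
  D: TP=36, FP=8+0+6+5=19 → 36/55 = 0.65455
  E: TP=46, FP=8+0+8+14=30 → 46/76 = 0.60526
Weighted-precision = Σ (supportᵢ/N)·precisionᵢ with N=304: (67/304)·0.62222 + (49/304)·0.58750 + (57/304)·0.60417 + (70/304)·0.65455 + (61/304)·0.60526 = 0.6173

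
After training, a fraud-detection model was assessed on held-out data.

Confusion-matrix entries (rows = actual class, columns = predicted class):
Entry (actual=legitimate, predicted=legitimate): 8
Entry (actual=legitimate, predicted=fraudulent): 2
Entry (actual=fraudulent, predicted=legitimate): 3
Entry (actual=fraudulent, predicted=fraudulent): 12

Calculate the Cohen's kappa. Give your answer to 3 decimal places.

0.590

Observed agreement pₒ = trace/N = 20/25 = 0.8000
Expected agreement pₑ = Σ (rowᵢ·colᵢ)/N² = (10·11 + 15·14)/25² = 0.5120
κ = (pₒ − pₑ)/(1 − pₑ) = (0.8000 − 0.5120)/(1 − 0.5120) = 0.590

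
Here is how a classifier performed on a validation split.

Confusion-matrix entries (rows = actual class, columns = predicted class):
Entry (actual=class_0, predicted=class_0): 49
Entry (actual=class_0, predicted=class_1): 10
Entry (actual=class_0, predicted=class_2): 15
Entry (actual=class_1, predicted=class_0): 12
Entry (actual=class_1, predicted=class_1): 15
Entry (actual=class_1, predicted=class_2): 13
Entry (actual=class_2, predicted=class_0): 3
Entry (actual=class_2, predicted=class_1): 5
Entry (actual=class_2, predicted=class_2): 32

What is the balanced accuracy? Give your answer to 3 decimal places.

Balanced accuracy = mean of per-class recall.
  class_0: recall = 49/74 = 0.6622
  class_1: recall = 15/40 = 0.3750
  class_2: recall = 32/40 = 0.8000
Mean = (0.6622 + 0.3750 + 0.8000) / 3 = 0.612

0.612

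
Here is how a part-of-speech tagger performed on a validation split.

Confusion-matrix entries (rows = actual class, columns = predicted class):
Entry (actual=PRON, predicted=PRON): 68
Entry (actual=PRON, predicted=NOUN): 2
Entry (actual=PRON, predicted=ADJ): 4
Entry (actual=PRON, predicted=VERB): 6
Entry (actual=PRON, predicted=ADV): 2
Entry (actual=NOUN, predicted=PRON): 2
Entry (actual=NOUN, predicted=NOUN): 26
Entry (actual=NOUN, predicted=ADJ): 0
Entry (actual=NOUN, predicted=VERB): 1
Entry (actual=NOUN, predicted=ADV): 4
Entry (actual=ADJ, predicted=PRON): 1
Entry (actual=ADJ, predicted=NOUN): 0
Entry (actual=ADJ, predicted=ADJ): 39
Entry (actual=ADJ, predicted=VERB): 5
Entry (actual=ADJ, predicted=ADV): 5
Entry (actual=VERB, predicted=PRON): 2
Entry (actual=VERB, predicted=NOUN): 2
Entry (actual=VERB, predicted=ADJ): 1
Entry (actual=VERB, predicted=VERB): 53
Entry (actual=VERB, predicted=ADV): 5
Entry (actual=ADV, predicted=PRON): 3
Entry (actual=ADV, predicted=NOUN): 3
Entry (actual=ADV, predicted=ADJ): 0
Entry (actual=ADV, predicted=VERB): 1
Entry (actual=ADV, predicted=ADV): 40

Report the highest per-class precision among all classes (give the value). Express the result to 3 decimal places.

Per-class precision (TP/(TP+FP)):
  PRON: TP=68, FP=2+1+2+3=8 → 68/76 = 0.8947
  NOUN: TP=26, FP=2+0+2+3=7 → 26/33 = 0.7879
  ADJ: TP=39, FP=4+0+1+0=5 → 39/44 = 0.8864
  VERB: TP=53, FP=6+1+5+1=13 → 53/66 = 0.8030
  ADV: TP=40, FP=2+4+5+5=16 → 40/56 = 0.7143
Highest is class 'PRON' with precision = 0.895.

0.895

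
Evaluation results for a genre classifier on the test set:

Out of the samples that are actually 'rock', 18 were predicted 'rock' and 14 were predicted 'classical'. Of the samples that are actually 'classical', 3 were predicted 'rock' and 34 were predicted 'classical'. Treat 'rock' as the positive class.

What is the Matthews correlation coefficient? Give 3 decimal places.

0.522

MCC = (TP·TN − FP·FN) / √((TP+FP)(TP+FN)(TN+FP)(TN+FN))
Numerator = 18·34 − 3·14 = 570
Denominator = √(21·32·37·48) = √1193472 = 1092.4614
MCC = 570 / 1092.4614 = 0.522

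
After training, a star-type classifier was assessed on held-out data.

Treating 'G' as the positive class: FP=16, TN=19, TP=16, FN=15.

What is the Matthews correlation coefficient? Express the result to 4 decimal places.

0.0589

MCC = (TP·TN − FP·FN) / √((TP+FP)(TP+FN)(TN+FP)(TN+FN))
Numerator = 16·19 − 16·15 = 64
Denominator = √(32·31·35·34) = √1180480 = 1086.4990
MCC = 64 / 1086.4990 = 0.0589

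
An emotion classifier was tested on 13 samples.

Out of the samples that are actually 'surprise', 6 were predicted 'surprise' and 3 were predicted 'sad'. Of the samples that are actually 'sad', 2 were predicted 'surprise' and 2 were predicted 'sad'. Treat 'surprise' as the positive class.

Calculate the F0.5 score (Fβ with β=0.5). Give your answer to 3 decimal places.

0.732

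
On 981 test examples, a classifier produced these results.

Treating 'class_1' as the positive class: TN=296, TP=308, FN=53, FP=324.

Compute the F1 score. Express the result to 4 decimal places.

0.6203

Precision = TP/(TP+FP) = 308/632 = 0.4873
Recall = TP/(TP+FN) = 308/361 = 0.8532
F1 = 2·TP/(2·TP+FP+FN) = 616/993 = 0.6203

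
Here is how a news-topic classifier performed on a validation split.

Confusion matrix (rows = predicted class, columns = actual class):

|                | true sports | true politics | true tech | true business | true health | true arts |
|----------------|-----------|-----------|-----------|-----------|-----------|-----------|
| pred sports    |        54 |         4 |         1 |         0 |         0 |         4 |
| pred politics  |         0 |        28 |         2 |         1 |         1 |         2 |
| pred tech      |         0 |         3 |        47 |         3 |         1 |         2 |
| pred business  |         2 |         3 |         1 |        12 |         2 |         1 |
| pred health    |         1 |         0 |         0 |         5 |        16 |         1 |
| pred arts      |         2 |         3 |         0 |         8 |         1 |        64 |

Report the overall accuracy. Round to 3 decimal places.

Accuracy = trace / total = (54+28+47+12+16+64=221) / 275 = 221/275 = 0.804

0.804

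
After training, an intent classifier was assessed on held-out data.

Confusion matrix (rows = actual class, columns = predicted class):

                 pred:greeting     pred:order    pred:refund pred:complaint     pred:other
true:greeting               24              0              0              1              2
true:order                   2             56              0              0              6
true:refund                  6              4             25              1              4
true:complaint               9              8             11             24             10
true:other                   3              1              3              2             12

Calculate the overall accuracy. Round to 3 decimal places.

0.659

Accuracy = trace / total = (24+56+25+24+12=141) / 214 = 141/214 = 0.659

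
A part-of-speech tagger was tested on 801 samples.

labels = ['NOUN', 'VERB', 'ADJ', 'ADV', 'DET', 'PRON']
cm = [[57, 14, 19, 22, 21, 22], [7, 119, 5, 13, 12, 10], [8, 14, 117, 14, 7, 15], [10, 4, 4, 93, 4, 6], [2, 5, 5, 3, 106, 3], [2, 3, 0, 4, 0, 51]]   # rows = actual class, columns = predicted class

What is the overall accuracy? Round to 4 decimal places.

Accuracy = trace / total = (57+119+117+93+106+51=543) / 801 = 543/801 = 0.6779

0.6779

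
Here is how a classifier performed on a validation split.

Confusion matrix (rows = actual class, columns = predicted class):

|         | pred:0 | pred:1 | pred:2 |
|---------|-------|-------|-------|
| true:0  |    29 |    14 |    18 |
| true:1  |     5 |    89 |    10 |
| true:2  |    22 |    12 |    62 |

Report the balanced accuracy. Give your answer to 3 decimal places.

0.659

Balanced accuracy = mean of per-class recall.
  0: recall = 29/61 = 0.4754
  1: recall = 89/104 = 0.8558
  2: recall = 62/96 = 0.6458
Mean = (0.4754 + 0.8558 + 0.6458) / 3 = 0.659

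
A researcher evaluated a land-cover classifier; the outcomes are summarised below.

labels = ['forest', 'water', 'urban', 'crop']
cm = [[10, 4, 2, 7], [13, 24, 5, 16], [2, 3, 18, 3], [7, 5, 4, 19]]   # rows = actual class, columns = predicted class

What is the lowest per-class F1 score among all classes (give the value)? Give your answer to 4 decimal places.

0.3636

Per-class F1 score (2·TP/(2·TP+FP+FN)):
  forest: TP=10, FP=13+2+7=22, FN=4+2+7=13 → 20/55 = 0.36364
  water: TP=24, FP=4+3+5=12, FN=13+5+16=34 → 48/94 = 0.51064
  urban: TP=18, FP=2+5+4=11, FN=2+3+3=8 → 36/55 = 0.65455
  crop: TP=19, FP=7+16+3=26, FN=7+5+4=16 → 38/80 = 0.47500
Lowest is class 'forest' with F1 score = 0.3636.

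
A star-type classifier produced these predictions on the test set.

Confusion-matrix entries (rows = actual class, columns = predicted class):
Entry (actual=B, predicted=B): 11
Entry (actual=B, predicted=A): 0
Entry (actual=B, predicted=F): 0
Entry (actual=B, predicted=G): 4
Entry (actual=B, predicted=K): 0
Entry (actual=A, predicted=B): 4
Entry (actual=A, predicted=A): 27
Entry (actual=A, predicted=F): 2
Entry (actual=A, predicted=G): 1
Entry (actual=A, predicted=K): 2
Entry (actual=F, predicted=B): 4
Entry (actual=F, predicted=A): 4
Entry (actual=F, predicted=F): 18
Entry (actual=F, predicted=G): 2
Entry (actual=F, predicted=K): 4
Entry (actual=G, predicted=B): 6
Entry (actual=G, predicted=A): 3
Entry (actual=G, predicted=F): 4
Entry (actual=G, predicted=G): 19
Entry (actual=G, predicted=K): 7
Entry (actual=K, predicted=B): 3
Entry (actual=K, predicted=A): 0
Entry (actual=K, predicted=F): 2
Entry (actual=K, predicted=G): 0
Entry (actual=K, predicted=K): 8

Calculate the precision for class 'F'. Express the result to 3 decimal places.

Take TP from the diagonal, FP from the rest of the 'F' prediction marginal, FN from the rest of the 'F' actual marginal.
precision = TP/(TP+FP).
F: TP=18, FP=0+2+4+2=8 → 18/26 = 0.6923

0.692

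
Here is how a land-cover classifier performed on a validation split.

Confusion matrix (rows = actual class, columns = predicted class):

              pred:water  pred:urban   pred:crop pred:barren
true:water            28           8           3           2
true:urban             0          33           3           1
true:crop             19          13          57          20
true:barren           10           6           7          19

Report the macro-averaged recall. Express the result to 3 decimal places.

0.638

Per-class recall (TP/(TP+FN)):
  water: TP=28, FN=8+3+2=13 → 28/41 = 0.6829
  urban: TP=33, FN=0+3+1=4 → 33/37 = 0.8919
  crop: TP=57, FN=19+13+20=52 → 57/109 = 0.5229
  barren: TP=19, FN=10+6+7=23 → 19/42 = 0.4524
Macro-recall = mean = (0.6829 + 0.8919 + 0.5229 + 0.4524) / 4 = 0.638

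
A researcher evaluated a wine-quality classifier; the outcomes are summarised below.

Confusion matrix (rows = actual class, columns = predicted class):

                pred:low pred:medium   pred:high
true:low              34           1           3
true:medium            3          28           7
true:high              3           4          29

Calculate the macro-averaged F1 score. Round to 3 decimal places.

0.811

Per-class F1 score (2·TP/(2·TP+FP+FN)):
  low: TP=34, FP=3+3=6, FN=1+3=4 → 68/78 = 0.8718
  medium: TP=28, FP=1+4=5, FN=3+7=10 → 56/71 = 0.7887
  high: TP=29, FP=3+7=10, FN=3+4=7 → 58/75 = 0.7733
Macro-F1 score = mean = (0.8718 + 0.7887 + 0.7733) / 3 = 0.811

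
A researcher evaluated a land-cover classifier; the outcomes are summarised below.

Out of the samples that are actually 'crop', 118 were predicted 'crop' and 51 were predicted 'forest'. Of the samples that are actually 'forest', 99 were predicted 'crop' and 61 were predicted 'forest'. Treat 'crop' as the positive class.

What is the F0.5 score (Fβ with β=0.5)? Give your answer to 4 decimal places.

0.5689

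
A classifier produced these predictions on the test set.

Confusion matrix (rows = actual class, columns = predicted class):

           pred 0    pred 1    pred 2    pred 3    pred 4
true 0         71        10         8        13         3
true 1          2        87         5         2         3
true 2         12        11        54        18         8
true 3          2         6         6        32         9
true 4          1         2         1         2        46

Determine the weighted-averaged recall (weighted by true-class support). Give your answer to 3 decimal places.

Per-class recall (TP/(TP+FN)):
  0: TP=71, FN=10+8+13+3=34 → 71/105 = 0.6762
  1: TP=87, FN=2+5+2+3=12 → 87/99 = 0.8788
  2: TP=54, FN=12+11+18+8=49 → 54/103 = 0.5243
  3: TP=32, FN=2+6+6+9=23 → 32/55 = 0.5818
  4: TP=46, FN=1+2+1+2=6 → 46/52 = 0.8846
Weighted-recall = Σ (supportᵢ/N)·recallᵢ with N=414: (105/414)·0.6762 + (99/414)·0.8788 + (103/414)·0.5243 + (55/414)·0.5818 + (52/414)·0.8846 = 0.700

0.700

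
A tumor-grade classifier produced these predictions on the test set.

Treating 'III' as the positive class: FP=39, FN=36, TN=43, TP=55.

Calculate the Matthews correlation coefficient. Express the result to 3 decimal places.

0.129

MCC = (TP·TN − FP·FN) / √((TP+FP)(TP+FN)(TN+FP)(TN+FN))
Numerator = 55·43 − 39·36 = 961
Denominator = √(94·91·82·79) = √55412812 = 7443.9782
MCC = 961 / 7443.9782 = 0.129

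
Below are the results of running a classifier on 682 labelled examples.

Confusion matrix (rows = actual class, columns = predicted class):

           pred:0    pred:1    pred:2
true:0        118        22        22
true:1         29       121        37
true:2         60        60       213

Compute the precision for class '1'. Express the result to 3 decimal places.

0.596

One-vs-rest for '1': TP = diagonal; FP = other classes predicted '1'; FN = '1' predicted as other.
precision = TP/(TP+FP).
1: TP=121, FP=22+60=82 → 121/203 = 0.5961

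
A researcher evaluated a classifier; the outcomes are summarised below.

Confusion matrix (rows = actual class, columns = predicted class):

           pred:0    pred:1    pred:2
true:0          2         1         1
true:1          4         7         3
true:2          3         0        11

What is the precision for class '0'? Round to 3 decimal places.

0.222

One-vs-rest for '0': TP = diagonal; FP = other classes predicted '0'; FN = '0' predicted as other.
precision = TP/(TP+FP).
0: TP=2, FP=4+3=7 → 2/9 = 0.2222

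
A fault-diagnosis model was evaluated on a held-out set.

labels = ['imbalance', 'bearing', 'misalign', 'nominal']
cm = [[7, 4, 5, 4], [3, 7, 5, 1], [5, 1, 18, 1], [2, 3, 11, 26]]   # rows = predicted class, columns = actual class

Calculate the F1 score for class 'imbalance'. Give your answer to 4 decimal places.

0.3784

F1 score = 2·TP/(2·TP+FP+FN).
imbalance: TP=7, FP=4+5+4=13, FN=3+5+2=10 → 14/37 = 0.37838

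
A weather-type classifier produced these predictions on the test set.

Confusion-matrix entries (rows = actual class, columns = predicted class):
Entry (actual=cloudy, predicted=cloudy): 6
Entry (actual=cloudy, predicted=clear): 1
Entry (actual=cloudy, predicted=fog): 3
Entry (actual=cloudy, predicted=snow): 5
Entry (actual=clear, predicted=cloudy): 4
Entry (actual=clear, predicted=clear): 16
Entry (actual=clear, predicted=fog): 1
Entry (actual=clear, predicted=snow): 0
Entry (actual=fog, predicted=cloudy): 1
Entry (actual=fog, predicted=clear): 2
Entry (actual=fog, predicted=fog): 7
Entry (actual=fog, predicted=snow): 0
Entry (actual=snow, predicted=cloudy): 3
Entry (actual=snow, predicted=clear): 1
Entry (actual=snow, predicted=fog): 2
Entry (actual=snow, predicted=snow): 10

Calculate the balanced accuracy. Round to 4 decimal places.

0.6217

Balanced accuracy = mean of per-class recall.
  cloudy: recall = 6/15 = 0.40000
  clear: recall = 16/21 = 0.76190
  fog: recall = 7/10 = 0.70000
  snow: recall = 10/16 = 0.62500
Mean = (0.40000 + 0.76190 + 0.70000 + 0.62500) / 4 = 0.6217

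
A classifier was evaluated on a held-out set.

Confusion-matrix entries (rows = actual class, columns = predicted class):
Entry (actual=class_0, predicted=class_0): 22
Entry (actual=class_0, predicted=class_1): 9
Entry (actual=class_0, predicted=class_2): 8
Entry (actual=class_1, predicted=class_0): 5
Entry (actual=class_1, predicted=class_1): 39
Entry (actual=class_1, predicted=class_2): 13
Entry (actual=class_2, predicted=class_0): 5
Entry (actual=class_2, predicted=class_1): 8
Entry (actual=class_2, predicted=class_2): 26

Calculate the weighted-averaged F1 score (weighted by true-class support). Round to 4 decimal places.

Per-class F1 score (2·TP/(2·TP+FP+FN)):
  class_0: TP=22, FP=5+5=10, FN=9+8=17 → 44/71 = 0.61972
  class_1: TP=39, FP=9+8=17, FN=5+13=18 → 78/113 = 0.69027
  class_2: TP=26, FP=8+13=21, FN=5+8=13 → 52/86 = 0.60465
Weighted-F1 score = Σ (supportᵢ/N)·F1 scoreᵢ with N=135: (39/135)·0.61972 + (57/135)·0.69027 + (39/135)·0.60465 = 0.6452

0.6452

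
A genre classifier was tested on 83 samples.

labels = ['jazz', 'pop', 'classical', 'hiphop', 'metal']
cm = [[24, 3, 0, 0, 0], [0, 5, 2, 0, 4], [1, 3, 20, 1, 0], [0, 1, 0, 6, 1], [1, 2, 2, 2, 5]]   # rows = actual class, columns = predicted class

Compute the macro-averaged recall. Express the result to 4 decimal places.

0.6620

Per-class recall (TP/(TP+FN)):
  jazz: TP=24, FN=3+0+0+0=3 → 24/27 = 0.88889
  pop: TP=5, FN=0+2+0+4=6 → 5/11 = 0.45455
  classical: TP=20, FN=1+3+1+0=5 → 20/25 = 0.80000
  hiphop: TP=6, FN=0+1+0+1=2 → 6/8 = 0.75000
  metal: TP=5, FN=1+2+2+2=7 → 5/12 = 0.41667
Macro-recall = mean = (0.88889 + 0.45455 + 0.80000 + 0.75000 + 0.41667) / 5 = 0.6620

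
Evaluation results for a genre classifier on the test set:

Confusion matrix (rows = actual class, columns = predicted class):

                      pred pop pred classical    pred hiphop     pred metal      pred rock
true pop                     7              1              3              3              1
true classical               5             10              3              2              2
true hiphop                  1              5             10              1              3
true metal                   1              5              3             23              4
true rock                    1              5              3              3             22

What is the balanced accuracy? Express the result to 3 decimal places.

0.541

Balanced accuracy = mean of per-class recall.
  pop: recall = 7/15 = 0.4667
  classical: recall = 10/22 = 0.4545
  hiphop: recall = 10/20 = 0.5000
  metal: recall = 23/36 = 0.6389
  rock: recall = 22/34 = 0.6471
Mean = (0.4667 + 0.4545 + 0.5000 + 0.6389 + 0.6471) / 5 = 0.541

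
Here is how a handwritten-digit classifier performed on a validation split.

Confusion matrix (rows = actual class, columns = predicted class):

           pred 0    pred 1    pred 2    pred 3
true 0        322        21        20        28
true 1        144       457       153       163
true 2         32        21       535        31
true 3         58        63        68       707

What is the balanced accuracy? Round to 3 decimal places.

0.744

Balanced accuracy = mean of per-class recall.
  0: recall = 322/391 = 0.8235
  1: recall = 457/917 = 0.4984
  2: recall = 535/619 = 0.8643
  3: recall = 707/896 = 0.7891
Mean = (0.8235 + 0.4984 + 0.8643 + 0.7891) / 4 = 0.744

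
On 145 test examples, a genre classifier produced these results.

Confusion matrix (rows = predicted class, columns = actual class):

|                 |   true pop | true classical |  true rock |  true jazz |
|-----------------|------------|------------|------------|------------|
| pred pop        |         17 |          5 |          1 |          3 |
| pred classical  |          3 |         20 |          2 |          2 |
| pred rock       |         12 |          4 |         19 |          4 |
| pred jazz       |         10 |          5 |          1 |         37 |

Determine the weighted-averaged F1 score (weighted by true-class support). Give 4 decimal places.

Per-class F1 score (2·TP/(2·TP+FP+FN)):
  pop: TP=17, FP=5+1+3=9, FN=3+12+10=25 → 34/68 = 0.50000
  classical: TP=20, FP=3+2+2=7, FN=5+4+5=14 → 40/61 = 0.65574
  rock: TP=19, FP=12+4+4=20, FN=1+2+1=4 → 38/62 = 0.61290
  jazz: TP=37, FP=10+5+1=16, FN=3+2+4=9 → 74/99 = 0.74747
Weighted-F1 score = Σ (supportᵢ/N)·F1 scoreᵢ with N=145: (42/145)·0.50000 + (34/145)·0.65574 + (23/145)·0.61290 + (46/145)·0.74747 = 0.6329

0.6329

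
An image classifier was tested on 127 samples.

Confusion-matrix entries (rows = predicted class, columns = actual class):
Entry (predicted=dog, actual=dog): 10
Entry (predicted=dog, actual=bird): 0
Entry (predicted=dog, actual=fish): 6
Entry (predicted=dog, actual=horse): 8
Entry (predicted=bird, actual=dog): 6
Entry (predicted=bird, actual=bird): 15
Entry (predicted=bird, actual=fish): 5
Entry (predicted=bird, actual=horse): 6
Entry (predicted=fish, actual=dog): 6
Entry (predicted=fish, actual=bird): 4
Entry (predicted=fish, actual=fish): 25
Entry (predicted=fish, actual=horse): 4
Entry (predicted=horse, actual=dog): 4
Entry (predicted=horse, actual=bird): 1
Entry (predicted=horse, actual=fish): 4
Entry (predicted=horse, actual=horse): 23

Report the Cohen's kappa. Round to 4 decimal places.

0.4282

Observed agreement pₒ = trace/N = 73/127 = 0.57480
Expected agreement pₑ = Σ (rowᵢ·colᵢ)/N² = (26·24 + 20·32 + 40·39 + 41·32)/127² = 0.25643
κ = (pₒ − pₑ)/(1 − pₑ) = (0.57480 − 0.25643)/(1 − 0.25643) = 0.4282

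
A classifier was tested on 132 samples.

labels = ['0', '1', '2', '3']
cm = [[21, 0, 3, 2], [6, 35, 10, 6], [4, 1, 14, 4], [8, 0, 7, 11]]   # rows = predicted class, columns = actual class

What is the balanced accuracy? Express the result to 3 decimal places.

Balanced accuracy = mean of per-class recall.
  0: recall = 21/39 = 0.5385
  1: recall = 35/36 = 0.9722
  2: recall = 14/34 = 0.4118
  3: recall = 11/23 = 0.4783
Mean = (0.5385 + 0.9722 + 0.4118 + 0.4783) / 4 = 0.600

0.600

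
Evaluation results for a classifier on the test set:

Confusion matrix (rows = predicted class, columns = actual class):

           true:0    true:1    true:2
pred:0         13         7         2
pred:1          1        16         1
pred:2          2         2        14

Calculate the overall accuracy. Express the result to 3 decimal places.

Accuracy = trace / total = (13+16+14=43) / 58 = 43/58 = 0.741

0.741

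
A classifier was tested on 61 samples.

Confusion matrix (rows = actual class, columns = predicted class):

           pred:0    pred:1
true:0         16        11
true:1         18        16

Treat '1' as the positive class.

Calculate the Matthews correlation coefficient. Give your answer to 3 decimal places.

MCC = (TP·TN − FP·FN) / √((TP+FP)(TP+FN)(TN+FP)(TN+FN))
Numerator = 16·16 − 11·18 = 58
Denominator = √(27·34·27·34) = √842724 = 918.0000
MCC = 58 / 918.0000 = 0.063

0.063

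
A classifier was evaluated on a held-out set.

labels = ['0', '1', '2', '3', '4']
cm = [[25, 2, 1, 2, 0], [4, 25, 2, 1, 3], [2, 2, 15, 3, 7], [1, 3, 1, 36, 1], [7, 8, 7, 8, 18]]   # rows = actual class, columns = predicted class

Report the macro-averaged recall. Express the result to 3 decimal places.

0.659

Per-class recall (TP/(TP+FN)):
  0: TP=25, FN=2+1+2+0=5 → 25/30 = 0.8333
  1: TP=25, FN=4+2+1+3=10 → 25/35 = 0.7143
  2: TP=15, FN=2+2+3+7=14 → 15/29 = 0.5172
  3: TP=36, FN=1+3+1+1=6 → 36/42 = 0.8571
  4: TP=18, FN=7+8+7+8=30 → 18/48 = 0.3750
Macro-recall = mean = (0.8333 + 0.7143 + 0.5172 + 0.8571 + 0.3750) / 5 = 0.659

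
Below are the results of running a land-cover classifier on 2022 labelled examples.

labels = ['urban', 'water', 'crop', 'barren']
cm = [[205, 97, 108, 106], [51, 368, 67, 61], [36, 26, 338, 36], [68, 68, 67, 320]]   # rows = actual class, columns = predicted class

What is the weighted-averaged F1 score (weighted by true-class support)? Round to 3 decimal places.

Per-class F1 score (2·TP/(2·TP+FP+FN)):
  urban: TP=205, FP=51+36+68=155, FN=97+108+106=311 → 410/876 = 0.4680
  water: TP=368, FP=97+26+68=191, FN=51+67+61=179 → 736/1106 = 0.6655
  crop: TP=338, FP=108+67+67=242, FN=36+26+36=98 → 676/1016 = 0.6654
  barren: TP=320, FP=106+61+36=203, FN=68+68+67=203 → 640/1046 = 0.6119
Weighted-F1 score = Σ (supportᵢ/N)·F1 scoreᵢ with N=2022: (516/2022)·0.4680 + (547/2022)·0.6655 + (436/2022)·0.6654 + (523/2022)·0.6119 = 0.601

0.601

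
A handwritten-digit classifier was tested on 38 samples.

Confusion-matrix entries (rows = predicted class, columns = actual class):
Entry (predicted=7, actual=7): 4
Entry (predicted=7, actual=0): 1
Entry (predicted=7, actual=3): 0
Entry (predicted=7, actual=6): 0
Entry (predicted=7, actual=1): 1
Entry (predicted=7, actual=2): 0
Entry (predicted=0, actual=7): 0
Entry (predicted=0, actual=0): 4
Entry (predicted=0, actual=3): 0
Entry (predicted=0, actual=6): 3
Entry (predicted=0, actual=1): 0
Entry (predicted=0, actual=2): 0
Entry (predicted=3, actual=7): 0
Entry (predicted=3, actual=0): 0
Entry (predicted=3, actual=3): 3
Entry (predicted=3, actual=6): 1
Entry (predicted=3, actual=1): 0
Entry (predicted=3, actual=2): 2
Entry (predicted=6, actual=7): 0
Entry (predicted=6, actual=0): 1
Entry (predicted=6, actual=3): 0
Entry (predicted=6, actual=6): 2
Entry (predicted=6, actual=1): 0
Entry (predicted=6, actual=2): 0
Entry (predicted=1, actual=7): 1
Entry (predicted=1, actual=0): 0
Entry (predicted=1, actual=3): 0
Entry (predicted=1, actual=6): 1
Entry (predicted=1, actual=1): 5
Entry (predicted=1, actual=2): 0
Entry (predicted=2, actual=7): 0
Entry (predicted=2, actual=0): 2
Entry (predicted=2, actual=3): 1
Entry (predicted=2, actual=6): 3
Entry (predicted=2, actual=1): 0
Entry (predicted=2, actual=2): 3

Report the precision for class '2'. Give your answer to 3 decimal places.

0.333

Take TP from the diagonal, FP from the rest of the '2' prediction marginal, FN from the rest of the '2' actual marginal.
precision = TP/(TP+FP).
2: TP=3, FP=0+2+1+3+0=6 → 3/9 = 0.3333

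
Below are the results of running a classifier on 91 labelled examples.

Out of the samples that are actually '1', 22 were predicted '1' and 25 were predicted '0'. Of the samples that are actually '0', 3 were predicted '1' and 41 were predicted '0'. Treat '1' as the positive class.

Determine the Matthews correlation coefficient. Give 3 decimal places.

0.448

MCC = (TP·TN − FP·FN) / √((TP+FP)(TP+FN)(TN+FP)(TN+FN))
Numerator = 22·41 − 3·25 = 827
Denominator = √(25·47·44·66) = √3412200 = 1847.2141
MCC = 827 / 1847.2141 = 0.448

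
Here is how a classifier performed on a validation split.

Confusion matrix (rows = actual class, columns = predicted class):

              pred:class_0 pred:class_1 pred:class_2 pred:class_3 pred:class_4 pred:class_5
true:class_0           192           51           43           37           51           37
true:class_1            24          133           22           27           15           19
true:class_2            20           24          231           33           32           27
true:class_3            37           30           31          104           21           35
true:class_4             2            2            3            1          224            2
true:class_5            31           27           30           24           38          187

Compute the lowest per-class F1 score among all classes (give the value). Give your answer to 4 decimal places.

Per-class F1 score (2·TP/(2·TP+FP+FN)):
  class_0: TP=192, FP=24+20+37+2+31=114, FN=51+43+37+51+37=219 → 384/717 = 0.53556
  class_1: TP=133, FP=51+24+30+2+27=134, FN=24+22+27+15+19=107 → 266/507 = 0.52465
  class_2: TP=231, FP=43+22+31+3+30=129, FN=20+24+33+32+27=136 → 462/727 = 0.63549
  class_3: TP=104, FP=37+27+33+1+24=122, FN=37+30+31+21+35=154 → 208/484 = 0.42975
  class_4: TP=224, FP=51+15+32+21+38=157, FN=2+2+3+1+2=10 → 448/615 = 0.72846
  class_5: TP=187, FP=37+19+27+35+2=120, FN=31+27+30+24+38=150 → 374/644 = 0.58075
Lowest is class 'class_3' with F1 score = 0.4298.

0.4298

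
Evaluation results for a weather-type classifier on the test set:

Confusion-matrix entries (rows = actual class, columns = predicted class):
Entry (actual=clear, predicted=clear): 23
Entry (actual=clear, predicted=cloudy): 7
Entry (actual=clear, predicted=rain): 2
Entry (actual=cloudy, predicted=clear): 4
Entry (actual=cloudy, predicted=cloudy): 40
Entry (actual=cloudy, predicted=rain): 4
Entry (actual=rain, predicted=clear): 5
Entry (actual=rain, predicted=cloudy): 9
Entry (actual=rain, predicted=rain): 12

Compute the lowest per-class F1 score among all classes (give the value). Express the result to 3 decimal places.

Per-class F1 score (2·TP/(2·TP+FP+FN)):
  clear: TP=23, FP=4+5=9, FN=7+2=9 → 46/64 = 0.7188
  cloudy: TP=40, FP=7+9=16, FN=4+4=8 → 80/104 = 0.7692
  rain: TP=12, FP=2+4=6, FN=5+9=14 → 24/44 = 0.5455
Lowest is class 'rain' with F1 score = 0.545.

0.545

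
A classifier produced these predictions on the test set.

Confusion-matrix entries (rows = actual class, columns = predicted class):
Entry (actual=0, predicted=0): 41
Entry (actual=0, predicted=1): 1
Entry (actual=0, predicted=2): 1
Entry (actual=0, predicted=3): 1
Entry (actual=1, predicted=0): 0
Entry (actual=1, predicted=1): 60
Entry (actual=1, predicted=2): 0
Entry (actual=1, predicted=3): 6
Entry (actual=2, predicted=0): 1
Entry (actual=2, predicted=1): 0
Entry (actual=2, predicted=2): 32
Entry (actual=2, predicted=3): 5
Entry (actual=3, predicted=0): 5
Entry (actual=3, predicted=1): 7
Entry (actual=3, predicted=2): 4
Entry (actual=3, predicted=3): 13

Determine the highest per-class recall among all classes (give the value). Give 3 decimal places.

0.932

Per-class recall (TP/(TP+FN)):
  0: TP=41, FN=1+1+1=3 → 41/44 = 0.9318
  1: TP=60, FN=0+0+6=6 → 60/66 = 0.9091
  2: TP=32, FN=1+0+5=6 → 32/38 = 0.8421
  3: TP=13, FN=5+7+4=16 → 13/29 = 0.4483
Highest is class '0' with recall = 0.932.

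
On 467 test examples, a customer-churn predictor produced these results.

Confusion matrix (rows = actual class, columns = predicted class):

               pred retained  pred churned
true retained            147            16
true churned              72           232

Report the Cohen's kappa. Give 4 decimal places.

Observed agreement pₒ = trace/N = 379/467 = 0.81156
Expected agreement pₑ = Σ (rowᵢ·colᵢ)/N² = (163·219 + 304·248)/467² = 0.50937
κ = (pₒ − pₑ)/(1 − pₑ) = (0.81156 − 0.50937)/(1 − 0.50937) = 0.6159

0.6159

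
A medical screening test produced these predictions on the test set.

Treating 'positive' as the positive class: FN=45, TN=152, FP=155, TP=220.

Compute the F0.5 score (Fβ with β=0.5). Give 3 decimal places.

0.623

Fβ = (1+β²)·TP / ((1+β²)·TP + β²·FN + FP), with β²=1/4
= 1.25·220 / (1.25·220 + 0.25·45 + 155) = 0.623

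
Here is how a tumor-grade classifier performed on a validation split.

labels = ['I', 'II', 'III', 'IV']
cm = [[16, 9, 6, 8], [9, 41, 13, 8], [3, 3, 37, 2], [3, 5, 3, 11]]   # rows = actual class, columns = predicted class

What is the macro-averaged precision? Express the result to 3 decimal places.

0.557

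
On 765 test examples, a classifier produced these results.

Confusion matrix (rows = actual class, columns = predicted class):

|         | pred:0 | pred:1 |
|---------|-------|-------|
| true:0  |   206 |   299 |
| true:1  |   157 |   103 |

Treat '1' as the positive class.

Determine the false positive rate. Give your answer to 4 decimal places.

0.5921

FPR = FP/(FP+TN) = 299/(299+206) = 0.5921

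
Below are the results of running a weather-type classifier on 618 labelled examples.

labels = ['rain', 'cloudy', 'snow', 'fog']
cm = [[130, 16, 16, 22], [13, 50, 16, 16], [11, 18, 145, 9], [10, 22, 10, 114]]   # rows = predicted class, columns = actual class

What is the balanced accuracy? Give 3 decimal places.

0.687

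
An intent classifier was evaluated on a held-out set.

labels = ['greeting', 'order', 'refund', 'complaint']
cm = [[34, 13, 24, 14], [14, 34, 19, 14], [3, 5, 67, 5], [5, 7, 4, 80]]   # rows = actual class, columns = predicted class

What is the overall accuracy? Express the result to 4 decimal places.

0.6287

Accuracy = trace / total = (34+34+67+80=215) / 342 = 215/342 = 0.6287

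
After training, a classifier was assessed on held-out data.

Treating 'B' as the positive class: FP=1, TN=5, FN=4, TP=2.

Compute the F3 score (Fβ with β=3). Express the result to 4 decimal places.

0.3509

Fβ = (1+β²)·TP / ((1+β²)·TP + β²·FN + FP), with β²=9
= 10·2 / (10·2 + 9·4 + 1) = 0.3509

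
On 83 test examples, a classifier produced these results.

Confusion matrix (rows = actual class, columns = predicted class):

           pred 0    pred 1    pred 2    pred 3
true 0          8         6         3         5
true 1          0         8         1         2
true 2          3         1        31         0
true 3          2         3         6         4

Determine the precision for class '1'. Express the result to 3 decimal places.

0.444

Take TP from the diagonal, FP from the rest of the '1' prediction marginal, FN from the rest of the '1' actual marginal.
precision = TP/(TP+FP).
1: TP=8, FP=6+1+3=10 → 8/18 = 0.4444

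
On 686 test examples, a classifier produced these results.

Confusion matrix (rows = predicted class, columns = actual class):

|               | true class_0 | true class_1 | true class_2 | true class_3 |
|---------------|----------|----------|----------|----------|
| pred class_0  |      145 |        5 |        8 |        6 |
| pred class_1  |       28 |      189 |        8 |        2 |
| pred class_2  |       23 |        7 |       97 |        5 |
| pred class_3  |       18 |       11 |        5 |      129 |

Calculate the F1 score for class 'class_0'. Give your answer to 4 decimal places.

0.7672

Treat 'class_0' as positive and all other classes as negative.
F1 score = 2·TP/(2·TP+FP+FN).
class_0: TP=145, FP=5+8+6=19, FN=28+23+18=69 → 290/378 = 0.76720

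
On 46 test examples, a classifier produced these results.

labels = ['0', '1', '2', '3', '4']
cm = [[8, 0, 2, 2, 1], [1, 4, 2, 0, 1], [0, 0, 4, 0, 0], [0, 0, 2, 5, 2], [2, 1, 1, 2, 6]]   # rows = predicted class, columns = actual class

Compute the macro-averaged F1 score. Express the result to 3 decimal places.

0.583

Per-class F1 score (2·TP/(2·TP+FP+FN)):
  0: TP=8, FP=0+2+2+1=5, FN=1+0+0+2=3 → 16/24 = 0.6667
  1: TP=4, FP=1+2+0+1=4, FN=0+0+0+1=1 → 8/13 = 0.6154
  2: TP=4, FP=0+0+0+0=0, FN=2+2+2+1=7 → 8/15 = 0.5333
  3: TP=5, FP=0+0+2+2=4, FN=2+0+0+2=4 → 10/18 = 0.5556
  4: TP=6, FP=2+1+1+2=6, FN=1+1+0+2=4 → 12/22 = 0.5455
Macro-F1 score = mean = (0.6667 + 0.6154 + 0.5333 + 0.5556 + 0.5455) / 5 = 0.583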